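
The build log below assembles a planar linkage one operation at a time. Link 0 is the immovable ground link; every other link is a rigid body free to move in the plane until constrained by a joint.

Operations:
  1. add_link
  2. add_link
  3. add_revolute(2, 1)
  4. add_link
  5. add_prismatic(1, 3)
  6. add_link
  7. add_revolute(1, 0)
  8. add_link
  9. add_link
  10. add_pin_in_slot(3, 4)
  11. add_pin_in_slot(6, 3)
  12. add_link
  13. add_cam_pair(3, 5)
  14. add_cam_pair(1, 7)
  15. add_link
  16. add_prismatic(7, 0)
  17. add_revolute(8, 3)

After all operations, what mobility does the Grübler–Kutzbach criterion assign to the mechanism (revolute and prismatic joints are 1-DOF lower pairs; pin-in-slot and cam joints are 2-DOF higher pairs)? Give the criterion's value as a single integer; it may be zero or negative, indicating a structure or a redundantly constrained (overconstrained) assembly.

[1;0;0] (link 0 is ground)
L+ [2;0;0]
L+ [3;0;0]
R(2,1)∈J1 [3;1;0]
L+ [4;1;0]
P(1,3)∈J1 [4;2;0]
L+ [5;2;0]
R(1,0)∈J1 [5;3;0]
L+ [6;3;0]
L+ [7;3;0]
PS(3,4)∈J2 [7;3;1]
PS(6,3)∈J2 [7;3;2]
L+ [8;3;2]
C(3,5)∈J2 [8;3;3]
C(1,7)∈J2 [8;3;4]
L+ [9;3;4]
P(7,0)∈J1 [9;4;4]
R(8,3)∈J1 [9;5;4]
mobility = 24 − 10 − 4 = 10

M = 10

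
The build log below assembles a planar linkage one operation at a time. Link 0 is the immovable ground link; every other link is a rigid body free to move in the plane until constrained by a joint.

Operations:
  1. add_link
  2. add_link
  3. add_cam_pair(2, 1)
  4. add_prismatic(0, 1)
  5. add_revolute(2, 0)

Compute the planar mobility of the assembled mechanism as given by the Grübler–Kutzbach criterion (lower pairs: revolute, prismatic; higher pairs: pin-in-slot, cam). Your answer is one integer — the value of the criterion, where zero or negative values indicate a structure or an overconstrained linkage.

(L,J1,J2)=(1,0,0); link0 fixed
link1: (2,0,0)
link2: (3,0,0)
C 2-1 [J2]: (3,0,1)
P 0-1 [J1]: (3,1,1)
R 2-0 [J1]: (3,2,1)
Grübler: 3·2 − 2·2 − 1 = 1

M = 1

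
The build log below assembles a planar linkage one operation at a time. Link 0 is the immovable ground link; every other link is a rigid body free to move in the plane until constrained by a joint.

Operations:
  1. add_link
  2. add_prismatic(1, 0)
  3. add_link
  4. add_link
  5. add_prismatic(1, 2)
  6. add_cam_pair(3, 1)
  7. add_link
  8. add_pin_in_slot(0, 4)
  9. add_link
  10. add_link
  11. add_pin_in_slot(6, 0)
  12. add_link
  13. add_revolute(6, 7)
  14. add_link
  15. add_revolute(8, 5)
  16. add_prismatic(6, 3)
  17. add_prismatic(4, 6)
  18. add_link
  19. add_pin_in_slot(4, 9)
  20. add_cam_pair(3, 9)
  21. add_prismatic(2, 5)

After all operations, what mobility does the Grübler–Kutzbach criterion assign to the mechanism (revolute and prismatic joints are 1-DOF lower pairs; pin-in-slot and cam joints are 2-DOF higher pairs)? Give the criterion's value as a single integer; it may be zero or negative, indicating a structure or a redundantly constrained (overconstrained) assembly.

L=1 J1=0 J2=0
add link → L=2 J1=0 J2=0
P@1,0 dof=1 J1 → L=2 J1=1 J2=0
add link → L=3 J1=1 J2=0
add link → L=4 J1=1 J2=0
P@1,2 dof=1 J1 → L=4 J1=2 J2=0
C@3,1 dof=2 J2 → L=4 J1=2 J2=1
add link → L=5 J1=2 J2=1
PS@0,4 dof=2 J2 → L=5 J1=2 J2=2
add link → L=6 J1=2 J2=2
add link → L=7 J1=2 J2=2
PS@6,0 dof=2 J2 → L=7 J1=2 J2=3
add link → L=8 J1=2 J2=3
R@6,7 dof=1 J1 → L=8 J1=3 J2=3
add link → L=9 J1=3 J2=3
R@8,5 dof=1 J1 → L=9 J1=4 J2=3
P@6,3 dof=1 J1 → L=9 J1=5 J2=3
P@4,6 dof=1 J1 → L=9 J1=6 J2=3
add link → L=10 J1=6 J2=3
PS@4,9 dof=2 J2 → L=10 J1=6 J2=4
C@3,9 dof=2 J2 → L=10 J1=6 J2=5
P@2,5 dof=1 J1 → L=10 J1=7 J2=5
M=3(L−1)−2J1−J2=3·9−2·7−5=8

M = 8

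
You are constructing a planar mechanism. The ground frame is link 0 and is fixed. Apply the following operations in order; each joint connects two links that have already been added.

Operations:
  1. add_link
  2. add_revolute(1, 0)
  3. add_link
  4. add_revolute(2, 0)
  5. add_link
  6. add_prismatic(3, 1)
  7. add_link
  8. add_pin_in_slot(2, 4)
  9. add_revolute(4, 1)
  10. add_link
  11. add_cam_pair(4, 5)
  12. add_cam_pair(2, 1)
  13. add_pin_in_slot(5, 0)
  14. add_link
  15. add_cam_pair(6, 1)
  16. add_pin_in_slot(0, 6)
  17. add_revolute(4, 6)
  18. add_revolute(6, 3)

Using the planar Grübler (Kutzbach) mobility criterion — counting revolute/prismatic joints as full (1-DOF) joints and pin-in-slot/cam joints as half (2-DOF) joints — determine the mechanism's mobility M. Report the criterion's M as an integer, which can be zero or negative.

M = 0

ground; <1,0,0>
#1 <2,0,0>
R:1↔0 J1 <2,1,0>
#2 <3,1,0>
R:2↔0 J1 <3,2,0>
#3 <4,2,0>
P:3↔1 J1 <4,3,0>
#4 <5,3,0>
PS:2↔4 J2 <5,3,1>
R:4↔1 J1 <5,4,1>
#5 <6,4,1>
C:4↔5 J2 <6,4,2>
C:2↔1 J2 <6,4,3>
PS:5↔0 J2 <6,4,4>
#6 <7,4,4>
C:6↔1 J2 <7,4,5>
PS:0↔6 J2 <7,4,6>
R:4↔6 J1 <7,5,6>
R:6↔3 J1 <7,6,6>
3×6 − 2×6 − 1×6 = 0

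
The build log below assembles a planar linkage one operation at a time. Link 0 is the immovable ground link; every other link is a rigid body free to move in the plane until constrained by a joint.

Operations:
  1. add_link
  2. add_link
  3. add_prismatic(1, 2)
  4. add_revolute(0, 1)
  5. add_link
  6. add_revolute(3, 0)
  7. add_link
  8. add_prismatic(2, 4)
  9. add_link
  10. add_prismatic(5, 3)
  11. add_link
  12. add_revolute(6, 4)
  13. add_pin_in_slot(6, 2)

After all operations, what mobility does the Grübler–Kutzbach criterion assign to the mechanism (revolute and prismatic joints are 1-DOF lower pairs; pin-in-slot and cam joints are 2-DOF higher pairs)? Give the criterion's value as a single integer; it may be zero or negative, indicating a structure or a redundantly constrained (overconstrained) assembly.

[1;0;0] (link 0 is ground)
L+ [2;0;0]
L+ [3;0;0]
P(1,2)∈J1 [3;1;0]
R(0,1)∈J1 [3;2;0]
L+ [4;2;0]
R(3,0)∈J1 [4;3;0]
L+ [5;3;0]
P(2,4)∈J1 [5;4;0]
L+ [6;4;0]
P(5,3)∈J1 [6;5;0]
L+ [7;5;0]
R(6,4)∈J1 [7;6;0]
PS(6,2)∈J2 [7;6;1]
mobility = 18 − 12 − 1 = 5

M = 5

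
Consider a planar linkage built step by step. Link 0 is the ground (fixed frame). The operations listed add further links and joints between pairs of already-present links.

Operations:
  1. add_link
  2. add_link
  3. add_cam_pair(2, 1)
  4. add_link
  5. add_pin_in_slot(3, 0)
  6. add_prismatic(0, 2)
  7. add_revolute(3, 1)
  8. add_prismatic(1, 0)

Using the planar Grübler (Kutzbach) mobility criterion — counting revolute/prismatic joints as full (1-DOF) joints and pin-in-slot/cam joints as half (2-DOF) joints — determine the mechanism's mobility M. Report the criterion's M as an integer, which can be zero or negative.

(L,J1,J2)=(1,0,0); link0 fixed
link1: (2,0,0)
link2: (3,0,0)
C 2-1 [J2]: (3,0,1)
link3: (4,0,1)
PS 3-0 [J2]: (4,0,2)
P 0-2 [J1]: (4,1,2)
R 3-1 [J1]: (4,2,2)
P 1-0 [J1]: (4,3,2)
Grübler: 3·3 − 2·3 − 2 = 1

M = 1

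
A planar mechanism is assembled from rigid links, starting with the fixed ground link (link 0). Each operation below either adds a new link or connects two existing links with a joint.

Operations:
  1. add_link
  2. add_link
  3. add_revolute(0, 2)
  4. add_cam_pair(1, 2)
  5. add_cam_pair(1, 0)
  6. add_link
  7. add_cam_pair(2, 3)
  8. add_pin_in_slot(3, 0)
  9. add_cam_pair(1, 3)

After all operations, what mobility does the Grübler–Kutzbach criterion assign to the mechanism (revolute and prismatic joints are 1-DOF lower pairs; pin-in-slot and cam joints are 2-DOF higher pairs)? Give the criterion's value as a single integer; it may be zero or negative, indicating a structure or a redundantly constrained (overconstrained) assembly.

[1;0;0] (link 0 is ground)
L+ [2;0;0]
L+ [3;0;0]
R(0,2)∈J1 [3;1;0]
C(1,2)∈J2 [3;1;1]
C(1,0)∈J2 [3;1;2]
L+ [4;1;2]
C(2,3)∈J2 [4;1;3]
PS(3,0)∈J2 [4;1;4]
C(1,3)∈J2 [4;1;5]
mobility = 9 − 2 − 5 = 2

M = 2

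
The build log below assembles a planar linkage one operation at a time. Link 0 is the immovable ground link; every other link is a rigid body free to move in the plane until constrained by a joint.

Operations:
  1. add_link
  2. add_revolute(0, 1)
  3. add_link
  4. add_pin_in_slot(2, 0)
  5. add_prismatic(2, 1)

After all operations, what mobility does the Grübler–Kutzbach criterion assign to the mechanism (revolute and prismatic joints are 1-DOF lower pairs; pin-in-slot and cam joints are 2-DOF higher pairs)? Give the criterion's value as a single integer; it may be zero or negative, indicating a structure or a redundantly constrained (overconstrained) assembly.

M = 1

link 0 = ground. State L|J1|J2 = 1|0|0
+link1  2|0|0
R(0,1) f=1→J1  2|1|0
+link2  3|1|0
PS(2,0) f=2→J2  3|1|1
P(2,1) f=1→J1  3|2|1
M = 3(3−1)−2·2−1 = 6−4−1 = 1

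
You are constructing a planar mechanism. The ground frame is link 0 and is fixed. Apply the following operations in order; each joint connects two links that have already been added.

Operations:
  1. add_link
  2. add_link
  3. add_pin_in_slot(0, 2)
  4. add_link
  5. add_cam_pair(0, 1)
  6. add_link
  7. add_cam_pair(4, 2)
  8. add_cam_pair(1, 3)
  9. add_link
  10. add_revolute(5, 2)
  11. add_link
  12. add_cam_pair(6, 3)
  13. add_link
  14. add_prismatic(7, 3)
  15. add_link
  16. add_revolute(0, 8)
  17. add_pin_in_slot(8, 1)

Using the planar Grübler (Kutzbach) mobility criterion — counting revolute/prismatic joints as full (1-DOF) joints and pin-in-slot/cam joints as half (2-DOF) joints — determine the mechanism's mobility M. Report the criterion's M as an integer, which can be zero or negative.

(L,J1,J2)=(1,0,0); link0 fixed
link1: (2,0,0)
link2: (3,0,0)
PS 0-2 [J2]: (3,0,1)
link3: (4,0,1)
C 0-1 [J2]: (4,0,2)
link4: (5,0,2)
C 4-2 [J2]: (5,0,3)
C 1-3 [J2]: (5,0,4)
link5: (6,0,4)
R 5-2 [J1]: (6,1,4)
link6: (7,1,4)
C 6-3 [J2]: (7,1,5)
link7: (8,1,5)
P 7-3 [J1]: (8,2,5)
link8: (9,2,5)
R 0-8 [J1]: (9,3,5)
PS 8-1 [J2]: (9,3,6)
Grübler: 3·8 − 2·3 − 6 = 12

M = 12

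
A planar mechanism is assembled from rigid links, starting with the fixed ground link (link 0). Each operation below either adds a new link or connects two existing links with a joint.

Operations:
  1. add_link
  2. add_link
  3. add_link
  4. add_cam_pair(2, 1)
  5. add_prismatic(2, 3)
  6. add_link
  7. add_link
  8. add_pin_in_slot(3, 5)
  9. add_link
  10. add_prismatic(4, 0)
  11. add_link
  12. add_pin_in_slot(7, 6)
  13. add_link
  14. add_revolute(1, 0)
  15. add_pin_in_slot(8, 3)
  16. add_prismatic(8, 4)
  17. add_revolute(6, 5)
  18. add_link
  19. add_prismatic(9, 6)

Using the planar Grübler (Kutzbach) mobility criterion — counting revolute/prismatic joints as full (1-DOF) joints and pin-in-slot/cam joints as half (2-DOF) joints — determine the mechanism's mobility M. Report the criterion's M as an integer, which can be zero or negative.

M = 11

[1;0;0] (link 0 is ground)
L+ [2;0;0]
L+ [3;0;0]
L+ [4;0;0]
C(2,1)∈J2 [4;0;1]
P(2,3)∈J1 [4;1;1]
L+ [5;1;1]
L+ [6;1;1]
PS(3,5)∈J2 [6;1;2]
L+ [7;1;2]
P(4,0)∈J1 [7;2;2]
L+ [8;2;2]
PS(7,6)∈J2 [8;2;3]
L+ [9;2;3]
R(1,0)∈J1 [9;3;3]
PS(8,3)∈J2 [9;3;4]
P(8,4)∈J1 [9;4;4]
R(6,5)∈J1 [9;5;4]
L+ [10;5;4]
P(9,6)∈J1 [10;6;4]
mobility = 27 − 12 − 4 = 11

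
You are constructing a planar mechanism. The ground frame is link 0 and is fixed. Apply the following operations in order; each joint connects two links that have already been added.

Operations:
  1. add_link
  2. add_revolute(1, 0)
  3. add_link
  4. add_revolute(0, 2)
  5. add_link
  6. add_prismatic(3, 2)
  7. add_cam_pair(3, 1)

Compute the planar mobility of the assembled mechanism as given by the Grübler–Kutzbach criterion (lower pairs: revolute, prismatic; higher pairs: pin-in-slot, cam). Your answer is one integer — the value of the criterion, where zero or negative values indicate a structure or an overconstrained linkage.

M = 2

L=1 J1=0 J2=0
add link → L=2 J1=0 J2=0
R@1,0 dof=1 J1 → L=2 J1=1 J2=0
add link → L=3 J1=1 J2=0
R@0,2 dof=1 J1 → L=3 J1=2 J2=0
add link → L=4 J1=2 J2=0
P@3,2 dof=1 J1 → L=4 J1=3 J2=0
C@3,1 dof=2 J2 → L=4 J1=3 J2=1
M=3(L−1)−2J1−J2=3·3−2·3−1=2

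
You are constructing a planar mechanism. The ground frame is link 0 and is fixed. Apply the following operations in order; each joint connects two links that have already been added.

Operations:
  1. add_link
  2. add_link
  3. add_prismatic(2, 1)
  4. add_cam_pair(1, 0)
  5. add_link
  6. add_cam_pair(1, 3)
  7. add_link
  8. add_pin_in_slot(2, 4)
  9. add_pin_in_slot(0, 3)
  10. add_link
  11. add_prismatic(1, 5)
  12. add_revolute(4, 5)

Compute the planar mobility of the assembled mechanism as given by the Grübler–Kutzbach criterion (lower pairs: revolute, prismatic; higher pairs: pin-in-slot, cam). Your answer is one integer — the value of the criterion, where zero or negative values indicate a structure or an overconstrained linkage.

link 0 = ground. State L|J1|J2 = 1|0|0
+link1  2|0|0
+link2  3|0|0
P(2,1) f=1→J1  3|1|0
C(1,0) f=2→J2  3|1|1
+link3  4|1|1
C(1,3) f=2→J2  4|1|2
+link4  5|1|2
PS(2,4) f=2→J2  5|1|3
PS(0,3) f=2→J2  5|1|4
+link5  6|1|4
P(1,5) f=1→J1  6|2|4
R(4,5) f=1→J1  6|3|4
M = 3(6−1)−2·3−4 = 15−6−4 = 5

M = 5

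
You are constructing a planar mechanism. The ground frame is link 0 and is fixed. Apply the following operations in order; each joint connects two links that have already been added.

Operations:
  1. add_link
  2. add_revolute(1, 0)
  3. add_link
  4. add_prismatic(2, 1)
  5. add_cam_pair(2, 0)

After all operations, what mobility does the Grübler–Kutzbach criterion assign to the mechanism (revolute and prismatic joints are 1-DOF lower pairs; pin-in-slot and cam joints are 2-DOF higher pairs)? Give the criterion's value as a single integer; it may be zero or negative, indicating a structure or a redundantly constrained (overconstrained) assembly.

M = 1

L=1 J1=0 J2=0
add link → L=2 J1=0 J2=0
R@1,0 dof=1 J1 → L=2 J1=1 J2=0
add link → L=3 J1=1 J2=0
P@2,1 dof=1 J1 → L=3 J1=2 J2=0
C@2,0 dof=2 J2 → L=3 J1=2 J2=1
M=3(L−1)−2J1−J2=3·2−2·2−1=1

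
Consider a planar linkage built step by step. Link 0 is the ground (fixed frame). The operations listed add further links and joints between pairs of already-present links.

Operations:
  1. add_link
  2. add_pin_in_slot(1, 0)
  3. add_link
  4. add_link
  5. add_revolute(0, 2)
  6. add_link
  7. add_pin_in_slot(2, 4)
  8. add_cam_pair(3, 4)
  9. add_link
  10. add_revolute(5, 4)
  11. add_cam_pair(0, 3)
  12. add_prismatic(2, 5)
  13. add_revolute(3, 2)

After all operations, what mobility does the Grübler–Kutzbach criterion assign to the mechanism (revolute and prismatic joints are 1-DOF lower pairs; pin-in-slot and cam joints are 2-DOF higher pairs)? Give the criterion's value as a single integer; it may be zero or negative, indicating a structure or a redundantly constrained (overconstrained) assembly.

M = 3

(L,J1,J2)=(1,0,0); link0 fixed
link1: (2,0,0)
PS 1-0 [J2]: (2,0,1)
link2: (3,0,1)
link3: (4,0,1)
R 0-2 [J1]: (4,1,1)
link4: (5,1,1)
PS 2-4 [J2]: (5,1,2)
C 3-4 [J2]: (5,1,3)
link5: (6,1,3)
R 5-4 [J1]: (6,2,3)
C 0-3 [J2]: (6,2,4)
P 2-5 [J1]: (6,3,4)
R 3-2 [J1]: (6,4,4)
Grübler: 3·5 − 2·4 − 4 = 3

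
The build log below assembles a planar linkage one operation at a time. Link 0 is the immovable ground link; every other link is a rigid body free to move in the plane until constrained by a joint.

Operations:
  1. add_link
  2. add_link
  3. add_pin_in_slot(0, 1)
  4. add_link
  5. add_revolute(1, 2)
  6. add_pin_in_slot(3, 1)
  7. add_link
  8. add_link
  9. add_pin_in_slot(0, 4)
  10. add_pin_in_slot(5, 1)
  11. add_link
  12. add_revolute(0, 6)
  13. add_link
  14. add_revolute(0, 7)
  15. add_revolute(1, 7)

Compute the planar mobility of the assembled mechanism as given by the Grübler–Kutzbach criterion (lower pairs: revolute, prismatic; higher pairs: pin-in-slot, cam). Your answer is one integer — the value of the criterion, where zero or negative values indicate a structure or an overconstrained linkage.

ground; <1,0,0>
#1 <2,0,0>
#2 <3,0,0>
PS:0↔1 J2 <3,0,1>
#3 <4,0,1>
R:1↔2 J1 <4,1,1>
PS:3↔1 J2 <4,1,2>
#4 <5,1,2>
#5 <6,1,2>
PS:0↔4 J2 <6,1,3>
PS:5↔1 J2 <6,1,4>
#6 <7,1,4>
R:0↔6 J1 <7,2,4>
#7 <8,2,4>
R:0↔7 J1 <8,3,4>
R:1↔7 J1 <8,4,4>
3×7 − 2×4 − 1×4 = 9

M = 9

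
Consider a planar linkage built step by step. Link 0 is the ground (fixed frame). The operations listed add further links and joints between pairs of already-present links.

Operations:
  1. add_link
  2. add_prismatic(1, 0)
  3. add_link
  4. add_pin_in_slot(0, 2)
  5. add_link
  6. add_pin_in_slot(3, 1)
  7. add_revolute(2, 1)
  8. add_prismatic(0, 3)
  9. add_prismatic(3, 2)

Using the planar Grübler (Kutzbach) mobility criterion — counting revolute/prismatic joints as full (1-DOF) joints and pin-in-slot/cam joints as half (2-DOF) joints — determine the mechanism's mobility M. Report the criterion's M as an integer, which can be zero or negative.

M = -1

L=1 J1=0 J2=0
add link → L=2 J1=0 J2=0
P@1,0 dof=1 J1 → L=2 J1=1 J2=0
add link → L=3 J1=1 J2=0
PS@0,2 dof=2 J2 → L=3 J1=1 J2=1
add link → L=4 J1=1 J2=1
PS@3,1 dof=2 J2 → L=4 J1=1 J2=2
R@2,1 dof=1 J1 → L=4 J1=2 J2=2
P@0,3 dof=1 J1 → L=4 J1=3 J2=2
P@3,2 dof=1 J1 → L=4 J1=4 J2=2
M=3(L−1)−2J1−J2=3·3−2·4−2=-1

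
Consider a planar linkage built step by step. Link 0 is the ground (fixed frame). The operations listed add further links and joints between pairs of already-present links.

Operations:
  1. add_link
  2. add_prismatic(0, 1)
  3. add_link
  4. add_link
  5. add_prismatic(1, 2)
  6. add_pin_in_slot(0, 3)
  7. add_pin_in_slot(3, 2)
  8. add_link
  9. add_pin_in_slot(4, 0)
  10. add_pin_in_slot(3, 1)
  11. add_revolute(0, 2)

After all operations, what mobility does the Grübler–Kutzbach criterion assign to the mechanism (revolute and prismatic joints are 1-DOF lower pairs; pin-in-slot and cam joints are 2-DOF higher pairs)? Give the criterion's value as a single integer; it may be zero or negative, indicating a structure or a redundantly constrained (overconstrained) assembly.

M = 2

(L,J1,J2)=(1,0,0); link0 fixed
link1: (2,0,0)
P 0-1 [J1]: (2,1,0)
link2: (3,1,0)
link3: (4,1,0)
P 1-2 [J1]: (4,2,0)
PS 0-3 [J2]: (4,2,1)
PS 3-2 [J2]: (4,2,2)
link4: (5,2,2)
PS 4-0 [J2]: (5,2,3)
PS 3-1 [J2]: (5,2,4)
R 0-2 [J1]: (5,3,4)
Grübler: 3·4 − 2·3 − 4 = 2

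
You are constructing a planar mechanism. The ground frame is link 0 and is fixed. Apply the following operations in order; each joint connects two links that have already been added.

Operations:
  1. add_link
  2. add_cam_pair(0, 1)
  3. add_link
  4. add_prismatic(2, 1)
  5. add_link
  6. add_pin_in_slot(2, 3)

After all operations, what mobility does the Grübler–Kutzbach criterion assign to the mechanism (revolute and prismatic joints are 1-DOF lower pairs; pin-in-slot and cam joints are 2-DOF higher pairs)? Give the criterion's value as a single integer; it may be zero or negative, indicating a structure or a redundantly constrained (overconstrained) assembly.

M = 5

ground; <1,0,0>
#1 <2,0,0>
C:0↔1 J2 <2,0,1>
#2 <3,0,1>
P:2↔1 J1 <3,1,1>
#3 <4,1,1>
PS:2↔3 J2 <4,1,2>
3×3 − 2×1 − 1×2 = 5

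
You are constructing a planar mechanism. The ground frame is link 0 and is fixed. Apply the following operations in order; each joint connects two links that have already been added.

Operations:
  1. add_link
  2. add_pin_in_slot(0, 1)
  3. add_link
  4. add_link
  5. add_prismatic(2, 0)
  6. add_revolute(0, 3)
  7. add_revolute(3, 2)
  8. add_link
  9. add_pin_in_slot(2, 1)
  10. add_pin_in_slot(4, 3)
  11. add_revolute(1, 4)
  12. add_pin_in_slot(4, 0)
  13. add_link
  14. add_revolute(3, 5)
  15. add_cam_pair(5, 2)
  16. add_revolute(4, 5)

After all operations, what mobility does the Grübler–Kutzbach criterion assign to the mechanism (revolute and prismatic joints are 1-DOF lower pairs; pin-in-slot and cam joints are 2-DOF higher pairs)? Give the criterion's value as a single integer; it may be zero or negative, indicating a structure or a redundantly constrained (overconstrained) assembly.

M = -2

link 0 = ground. State L|J1|J2 = 1|0|0
+link1  2|0|0
PS(0,1) f=2→J2  2|0|1
+link2  3|0|1
+link3  4|0|1
P(2,0) f=1→J1  4|1|1
R(0,3) f=1→J1  4|2|1
R(3,2) f=1→J1  4|3|1
+link4  5|3|1
PS(2,1) f=2→J2  5|3|2
PS(4,3) f=2→J2  5|3|3
R(1,4) f=1→J1  5|4|3
PS(4,0) f=2→J2  5|4|4
+link5  6|4|4
R(3,5) f=1→J1  6|5|4
C(5,2) f=2→J2  6|5|5
R(4,5) f=1→J1  6|6|5
M = 3(6−1)−2·6−5 = 15−12−5 = -2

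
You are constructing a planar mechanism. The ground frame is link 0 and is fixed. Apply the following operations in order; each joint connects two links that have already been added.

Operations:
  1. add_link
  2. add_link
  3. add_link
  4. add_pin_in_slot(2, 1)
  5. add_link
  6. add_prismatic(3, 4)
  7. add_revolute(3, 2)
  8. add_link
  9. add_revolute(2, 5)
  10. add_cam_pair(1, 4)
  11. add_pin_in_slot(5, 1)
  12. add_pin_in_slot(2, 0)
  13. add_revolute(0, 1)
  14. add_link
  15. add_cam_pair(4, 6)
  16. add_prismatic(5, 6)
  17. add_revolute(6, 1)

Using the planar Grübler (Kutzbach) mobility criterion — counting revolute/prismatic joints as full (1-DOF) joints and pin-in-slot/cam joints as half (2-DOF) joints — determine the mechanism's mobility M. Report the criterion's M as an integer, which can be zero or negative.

(L,J1,J2)=(1,0,0); link0 fixed
link1: (2,0,0)
link2: (3,0,0)
link3: (4,0,0)
PS 2-1 [J2]: (4,0,1)
link4: (5,0,1)
P 3-4 [J1]: (5,1,1)
R 3-2 [J1]: (5,2,1)
link5: (6,2,1)
R 2-5 [J1]: (6,3,1)
C 1-4 [J2]: (6,3,2)
PS 5-1 [J2]: (6,3,3)
PS 2-0 [J2]: (6,3,4)
R 0-1 [J1]: (6,4,4)
link6: (7,4,4)
C 4-6 [J2]: (7,4,5)
P 5-6 [J1]: (7,5,5)
R 6-1 [J1]: (7,6,5)
Grübler: 3·6 − 2·6 − 5 = 1

M = 1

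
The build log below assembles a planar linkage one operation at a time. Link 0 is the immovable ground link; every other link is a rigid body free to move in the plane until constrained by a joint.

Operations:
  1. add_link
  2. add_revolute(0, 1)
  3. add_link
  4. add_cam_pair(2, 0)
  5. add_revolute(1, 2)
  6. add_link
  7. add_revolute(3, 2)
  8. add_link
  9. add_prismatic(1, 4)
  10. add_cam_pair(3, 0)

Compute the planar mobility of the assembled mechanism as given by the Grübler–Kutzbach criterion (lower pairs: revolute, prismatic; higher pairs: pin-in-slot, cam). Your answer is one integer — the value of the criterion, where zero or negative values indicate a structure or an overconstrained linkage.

ground; <1,0,0>
#1 <2,0,0>
R:0↔1 J1 <2,1,0>
#2 <3,1,0>
C:2↔0 J2 <3,1,1>
R:1↔2 J1 <3,2,1>
#3 <4,2,1>
R:3↔2 J1 <4,3,1>
#4 <5,3,1>
P:1↔4 J1 <5,4,1>
C:3↔0 J2 <5,4,2>
3×4 − 2×4 − 1×2 = 2

M = 2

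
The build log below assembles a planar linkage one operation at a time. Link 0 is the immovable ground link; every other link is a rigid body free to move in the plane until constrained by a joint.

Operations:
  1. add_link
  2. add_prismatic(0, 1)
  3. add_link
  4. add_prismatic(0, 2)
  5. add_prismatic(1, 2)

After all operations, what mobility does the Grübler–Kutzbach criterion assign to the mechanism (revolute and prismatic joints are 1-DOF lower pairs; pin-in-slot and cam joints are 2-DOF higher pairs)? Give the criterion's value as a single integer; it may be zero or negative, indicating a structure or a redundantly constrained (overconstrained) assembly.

(L,J1,J2)=(1,0,0); link0 fixed
link1: (2,0,0)
P 0-1 [J1]: (2,1,0)
link2: (3,1,0)
P 0-2 [J1]: (3,2,0)
P 1-2 [J1]: (3,3,0)
Grübler: 3·2 − 2·3 − 0 = 0

M = 0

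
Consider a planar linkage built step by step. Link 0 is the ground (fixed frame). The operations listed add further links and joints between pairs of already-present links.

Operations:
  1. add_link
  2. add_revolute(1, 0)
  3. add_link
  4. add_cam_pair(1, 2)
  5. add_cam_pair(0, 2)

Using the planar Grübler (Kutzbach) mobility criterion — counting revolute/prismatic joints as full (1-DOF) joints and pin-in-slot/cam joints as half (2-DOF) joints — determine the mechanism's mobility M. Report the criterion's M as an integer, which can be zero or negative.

L=1 J1=0 J2=0
add link → L=2 J1=0 J2=0
R@1,0 dof=1 J1 → L=2 J1=1 J2=0
add link → L=3 J1=1 J2=0
C@1,2 dof=2 J2 → L=3 J1=1 J2=1
C@0,2 dof=2 J2 → L=3 J1=1 J2=2
M=3(L−1)−2J1−J2=3·2−2·1−2=2

M = 2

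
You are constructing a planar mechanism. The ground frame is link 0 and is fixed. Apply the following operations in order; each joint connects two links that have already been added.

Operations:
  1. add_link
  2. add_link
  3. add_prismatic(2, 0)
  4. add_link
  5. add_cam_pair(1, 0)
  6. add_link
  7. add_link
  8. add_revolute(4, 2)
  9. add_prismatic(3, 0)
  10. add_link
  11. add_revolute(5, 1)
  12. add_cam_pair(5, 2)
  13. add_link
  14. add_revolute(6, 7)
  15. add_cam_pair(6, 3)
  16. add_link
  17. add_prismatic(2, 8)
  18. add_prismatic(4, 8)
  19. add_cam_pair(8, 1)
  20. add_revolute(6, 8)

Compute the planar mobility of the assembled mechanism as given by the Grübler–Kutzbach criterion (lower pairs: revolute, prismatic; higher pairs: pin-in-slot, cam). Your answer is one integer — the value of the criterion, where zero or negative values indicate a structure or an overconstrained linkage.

[1;0;0] (link 0 is ground)
L+ [2;0;0]
L+ [3;0;0]
P(2,0)∈J1 [3;1;0]
L+ [4;1;0]
C(1,0)∈J2 [4;1;1]
L+ [5;1;1]
L+ [6;1;1]
R(4,2)∈J1 [6;2;1]
P(3,0)∈J1 [6;3;1]
L+ [7;3;1]
R(5,1)∈J1 [7;4;1]
C(5,2)∈J2 [7;4;2]
L+ [8;4;2]
R(6,7)∈J1 [8;5;2]
C(6,3)∈J2 [8;5;3]
L+ [9;5;3]
P(2,8)∈J1 [9;6;3]
P(4,8)∈J1 [9;7;3]
C(8,1)∈J2 [9;7;4]
R(6,8)∈J1 [9;8;4]
mobility = 24 − 16 − 4 = 4

M = 4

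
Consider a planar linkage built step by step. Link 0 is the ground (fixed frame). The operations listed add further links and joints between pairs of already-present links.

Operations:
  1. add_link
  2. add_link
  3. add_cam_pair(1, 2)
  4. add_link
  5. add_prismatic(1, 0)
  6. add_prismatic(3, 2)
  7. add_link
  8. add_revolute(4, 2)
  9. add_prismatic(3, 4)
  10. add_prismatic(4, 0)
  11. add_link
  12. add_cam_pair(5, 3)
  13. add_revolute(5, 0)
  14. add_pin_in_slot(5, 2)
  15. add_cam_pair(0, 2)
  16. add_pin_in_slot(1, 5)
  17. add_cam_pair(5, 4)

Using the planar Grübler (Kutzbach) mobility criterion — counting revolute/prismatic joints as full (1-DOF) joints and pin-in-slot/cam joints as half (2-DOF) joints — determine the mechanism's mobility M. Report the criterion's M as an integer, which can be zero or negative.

(L,J1,J2)=(1,0,0); link0 fixed
link1: (2,0,0)
link2: (3,0,0)
C 1-2 [J2]: (3,0,1)
link3: (4,0,1)
P 1-0 [J1]: (4,1,1)
P 3-2 [J1]: (4,2,1)
link4: (5,2,1)
R 4-2 [J1]: (5,3,1)
P 3-4 [J1]: (5,4,1)
P 4-0 [J1]: (5,5,1)
link5: (6,5,1)
C 5-3 [J2]: (6,5,2)
R 5-0 [J1]: (6,6,2)
PS 5-2 [J2]: (6,6,3)
C 0-2 [J2]: (6,6,4)
PS 1-5 [J2]: (6,6,5)
C 5-4 [J2]: (6,6,6)
Grübler: 3·5 − 2·6 − 6 = -3

M = -3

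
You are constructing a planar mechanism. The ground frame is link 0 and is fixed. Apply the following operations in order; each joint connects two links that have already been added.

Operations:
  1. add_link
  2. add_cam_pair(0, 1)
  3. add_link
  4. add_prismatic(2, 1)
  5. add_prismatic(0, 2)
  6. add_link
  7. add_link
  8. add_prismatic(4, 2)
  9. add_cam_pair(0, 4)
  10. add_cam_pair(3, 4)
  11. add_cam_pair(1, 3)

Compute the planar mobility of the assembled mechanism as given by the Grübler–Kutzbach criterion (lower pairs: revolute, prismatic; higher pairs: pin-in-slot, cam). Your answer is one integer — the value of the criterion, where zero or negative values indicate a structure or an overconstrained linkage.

M = 2

L=1 J1=0 J2=0
add link → L=2 J1=0 J2=0
C@0,1 dof=2 J2 → L=2 J1=0 J2=1
add link → L=3 J1=0 J2=1
P@2,1 dof=1 J1 → L=3 J1=1 J2=1
P@0,2 dof=1 J1 → L=3 J1=2 J2=1
add link → L=4 J1=2 J2=1
add link → L=5 J1=2 J2=1
P@4,2 dof=1 J1 → L=5 J1=3 J2=1
C@0,4 dof=2 J2 → L=5 J1=3 J2=2
C@3,4 dof=2 J2 → L=5 J1=3 J2=3
C@1,3 dof=2 J2 → L=5 J1=3 J2=4
M=3(L−1)−2J1−J2=3·4−2·3−4=2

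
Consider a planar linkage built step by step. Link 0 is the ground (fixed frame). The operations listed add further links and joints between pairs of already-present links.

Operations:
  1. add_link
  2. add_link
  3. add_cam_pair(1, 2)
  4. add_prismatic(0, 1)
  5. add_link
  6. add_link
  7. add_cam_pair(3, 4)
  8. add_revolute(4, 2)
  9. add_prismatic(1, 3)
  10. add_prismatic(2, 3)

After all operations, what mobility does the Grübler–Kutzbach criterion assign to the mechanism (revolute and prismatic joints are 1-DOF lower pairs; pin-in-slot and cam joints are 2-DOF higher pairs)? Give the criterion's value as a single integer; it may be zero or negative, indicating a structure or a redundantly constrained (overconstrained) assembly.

M = 2

L=1 J1=0 J2=0
add link → L=2 J1=0 J2=0
add link → L=3 J1=0 J2=0
C@1,2 dof=2 J2 → L=3 J1=0 J2=1
P@0,1 dof=1 J1 → L=3 J1=1 J2=1
add link → L=4 J1=1 J2=1
add link → L=5 J1=1 J2=1
C@3,4 dof=2 J2 → L=5 J1=1 J2=2
R@4,2 dof=1 J1 → L=5 J1=2 J2=2
P@1,3 dof=1 J1 → L=5 J1=3 J2=2
P@2,3 dof=1 J1 → L=5 J1=4 J2=2
M=3(L−1)−2J1−J2=3·4−2·4−2=2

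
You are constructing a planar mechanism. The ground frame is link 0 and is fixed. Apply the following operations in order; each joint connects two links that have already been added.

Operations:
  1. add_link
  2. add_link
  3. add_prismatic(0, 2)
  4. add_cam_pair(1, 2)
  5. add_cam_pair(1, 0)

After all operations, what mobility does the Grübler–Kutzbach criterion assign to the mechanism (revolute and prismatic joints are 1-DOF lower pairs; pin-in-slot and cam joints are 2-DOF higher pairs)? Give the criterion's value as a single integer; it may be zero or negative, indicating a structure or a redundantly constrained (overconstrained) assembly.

M = 2

[1;0;0] (link 0 is ground)
L+ [2;0;0]
L+ [3;0;0]
P(0,2)∈J1 [3;1;0]
C(1,2)∈J2 [3;1;1]
C(1,0)∈J2 [3;1;2]
mobility = 6 − 2 − 2 = 2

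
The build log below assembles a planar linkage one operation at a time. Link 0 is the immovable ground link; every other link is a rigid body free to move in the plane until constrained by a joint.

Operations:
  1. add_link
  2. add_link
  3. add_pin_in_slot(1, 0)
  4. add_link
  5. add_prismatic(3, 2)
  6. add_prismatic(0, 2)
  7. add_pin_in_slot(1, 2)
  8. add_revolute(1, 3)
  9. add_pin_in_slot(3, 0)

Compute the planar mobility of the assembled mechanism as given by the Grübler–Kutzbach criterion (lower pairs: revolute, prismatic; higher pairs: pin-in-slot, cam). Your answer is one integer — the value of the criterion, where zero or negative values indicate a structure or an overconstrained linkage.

M = 0

[1;0;0] (link 0 is ground)
L+ [2;0;0]
L+ [3;0;0]
PS(1,0)∈J2 [3;0;1]
L+ [4;0;1]
P(3,2)∈J1 [4;1;1]
P(0,2)∈J1 [4;2;1]
PS(1,2)∈J2 [4;2;2]
R(1,3)∈J1 [4;3;2]
PS(3,0)∈J2 [4;3;3]
mobility = 9 − 6 − 3 = 0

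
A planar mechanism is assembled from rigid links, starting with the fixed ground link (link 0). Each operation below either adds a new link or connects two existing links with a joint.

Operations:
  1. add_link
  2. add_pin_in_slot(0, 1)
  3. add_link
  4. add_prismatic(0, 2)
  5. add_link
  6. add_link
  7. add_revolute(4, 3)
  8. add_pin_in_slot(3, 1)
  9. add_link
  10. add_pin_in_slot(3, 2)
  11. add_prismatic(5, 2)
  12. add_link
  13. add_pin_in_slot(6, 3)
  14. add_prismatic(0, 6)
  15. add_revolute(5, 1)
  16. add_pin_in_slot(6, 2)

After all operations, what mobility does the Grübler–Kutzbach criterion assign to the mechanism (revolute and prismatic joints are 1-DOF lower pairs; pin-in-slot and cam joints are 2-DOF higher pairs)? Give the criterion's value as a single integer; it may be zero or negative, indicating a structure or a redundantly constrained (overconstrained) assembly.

M = 3

(L,J1,J2)=(1,0,0); link0 fixed
link1: (2,0,0)
PS 0-1 [J2]: (2,0,1)
link2: (3,0,1)
P 0-2 [J1]: (3,1,1)
link3: (4,1,1)
link4: (5,1,1)
R 4-3 [J1]: (5,2,1)
PS 3-1 [J2]: (5,2,2)
link5: (6,2,2)
PS 3-2 [J2]: (6,2,3)
P 5-2 [J1]: (6,3,3)
link6: (7,3,3)
PS 6-3 [J2]: (7,3,4)
P 0-6 [J1]: (7,4,4)
R 5-1 [J1]: (7,5,4)
PS 6-2 [J2]: (7,5,5)
Grübler: 3·6 − 2·5 − 5 = 3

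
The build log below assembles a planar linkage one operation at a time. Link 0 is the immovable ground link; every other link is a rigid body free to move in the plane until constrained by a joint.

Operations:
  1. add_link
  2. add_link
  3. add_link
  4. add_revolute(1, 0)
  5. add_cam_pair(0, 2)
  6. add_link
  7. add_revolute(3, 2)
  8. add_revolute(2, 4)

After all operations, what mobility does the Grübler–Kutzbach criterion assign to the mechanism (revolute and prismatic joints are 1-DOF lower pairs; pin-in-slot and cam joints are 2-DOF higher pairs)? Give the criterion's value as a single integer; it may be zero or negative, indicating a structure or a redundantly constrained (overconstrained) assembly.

M = 5

[1;0;0] (link 0 is ground)
L+ [2;0;0]
L+ [3;0;0]
L+ [4;0;0]
R(1,0)∈J1 [4;1;0]
C(0,2)∈J2 [4;1;1]
L+ [5;1;1]
R(3,2)∈J1 [5;2;1]
R(2,4)∈J1 [5;3;1]
mobility = 12 − 6 − 1 = 5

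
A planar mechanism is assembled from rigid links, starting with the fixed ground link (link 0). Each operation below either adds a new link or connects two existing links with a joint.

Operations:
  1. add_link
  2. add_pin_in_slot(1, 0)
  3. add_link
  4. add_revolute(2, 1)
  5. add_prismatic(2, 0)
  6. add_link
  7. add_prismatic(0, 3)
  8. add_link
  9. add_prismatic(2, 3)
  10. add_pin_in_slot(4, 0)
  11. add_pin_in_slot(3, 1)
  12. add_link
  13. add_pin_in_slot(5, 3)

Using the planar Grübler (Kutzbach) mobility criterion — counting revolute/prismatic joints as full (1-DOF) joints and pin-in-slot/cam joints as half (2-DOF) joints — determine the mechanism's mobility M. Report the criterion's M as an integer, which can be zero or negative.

M = 3

L=1 J1=0 J2=0
add link → L=2 J1=0 J2=0
PS@1,0 dof=2 J2 → L=2 J1=0 J2=1
add link → L=3 J1=0 J2=1
R@2,1 dof=1 J1 → L=3 J1=1 J2=1
P@2,0 dof=1 J1 → L=3 J1=2 J2=1
add link → L=4 J1=2 J2=1
P@0,3 dof=1 J1 → L=4 J1=3 J2=1
add link → L=5 J1=3 J2=1
P@2,3 dof=1 J1 → L=5 J1=4 J2=1
PS@4,0 dof=2 J2 → L=5 J1=4 J2=2
PS@3,1 dof=2 J2 → L=5 J1=4 J2=3
add link → L=6 J1=4 J2=3
PS@5,3 dof=2 J2 → L=6 J1=4 J2=4
M=3(L−1)−2J1−J2=3·5−2·4−4=3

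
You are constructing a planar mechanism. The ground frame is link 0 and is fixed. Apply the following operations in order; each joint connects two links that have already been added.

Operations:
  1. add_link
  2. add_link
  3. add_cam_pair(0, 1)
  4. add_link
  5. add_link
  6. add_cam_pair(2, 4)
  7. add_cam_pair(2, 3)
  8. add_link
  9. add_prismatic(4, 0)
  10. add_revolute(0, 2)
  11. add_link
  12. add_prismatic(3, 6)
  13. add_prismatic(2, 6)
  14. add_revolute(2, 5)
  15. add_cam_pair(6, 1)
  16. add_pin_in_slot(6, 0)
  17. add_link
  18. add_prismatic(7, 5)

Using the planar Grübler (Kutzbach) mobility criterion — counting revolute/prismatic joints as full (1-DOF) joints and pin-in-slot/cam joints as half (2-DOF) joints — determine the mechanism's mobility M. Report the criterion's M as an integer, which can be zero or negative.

ground; <1,0,0>
#1 <2,0,0>
#2 <3,0,0>
C:0↔1 J2 <3,0,1>
#3 <4,0,1>
#4 <5,0,1>
C:2↔4 J2 <5,0,2>
C:2↔3 J2 <5,0,3>
#5 <6,0,3>
P:4↔0 J1 <6,1,3>
R:0↔2 J1 <6,2,3>
#6 <7,2,3>
P:3↔6 J1 <7,3,3>
P:2↔6 J1 <7,4,3>
R:2↔5 J1 <7,5,3>
C:6↔1 J2 <7,5,4>
PS:6↔0 J2 <7,5,5>
#7 <8,5,5>
P:7↔5 J1 <8,6,5>
3×7 − 2×6 − 1×5 = 4

M = 4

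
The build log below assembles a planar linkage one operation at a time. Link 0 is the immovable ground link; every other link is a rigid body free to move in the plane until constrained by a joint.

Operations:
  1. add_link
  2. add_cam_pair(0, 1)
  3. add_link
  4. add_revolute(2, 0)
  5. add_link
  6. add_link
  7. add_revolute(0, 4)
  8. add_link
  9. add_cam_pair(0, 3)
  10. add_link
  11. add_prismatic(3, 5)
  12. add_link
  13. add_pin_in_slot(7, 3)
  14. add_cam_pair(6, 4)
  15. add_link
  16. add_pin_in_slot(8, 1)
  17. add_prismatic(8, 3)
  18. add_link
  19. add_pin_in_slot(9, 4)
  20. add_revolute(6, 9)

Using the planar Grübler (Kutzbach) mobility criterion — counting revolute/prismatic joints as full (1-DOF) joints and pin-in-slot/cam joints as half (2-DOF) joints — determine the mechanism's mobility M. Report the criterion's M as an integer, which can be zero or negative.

ground; <1,0,0>
#1 <2,0,0>
C:0↔1 J2 <2,0,1>
#2 <3,0,1>
R:2↔0 J1 <3,1,1>
#3 <4,1,1>
#4 <5,1,1>
R:0↔4 J1 <5,2,1>
#5 <6,2,1>
C:0↔3 J2 <6,2,2>
#6 <7,2,2>
P:3↔5 J1 <7,3,2>
#7 <8,3,2>
PS:7↔3 J2 <8,3,3>
C:6↔4 J2 <8,3,4>
#8 <9,3,4>
PS:8↔1 J2 <9,3,5>
P:8↔3 J1 <9,4,5>
#9 <10,4,5>
PS:9↔4 J2 <10,4,6>
R:6↔9 J1 <10,5,6>
3×9 − 2×5 − 1×6 = 11

M = 11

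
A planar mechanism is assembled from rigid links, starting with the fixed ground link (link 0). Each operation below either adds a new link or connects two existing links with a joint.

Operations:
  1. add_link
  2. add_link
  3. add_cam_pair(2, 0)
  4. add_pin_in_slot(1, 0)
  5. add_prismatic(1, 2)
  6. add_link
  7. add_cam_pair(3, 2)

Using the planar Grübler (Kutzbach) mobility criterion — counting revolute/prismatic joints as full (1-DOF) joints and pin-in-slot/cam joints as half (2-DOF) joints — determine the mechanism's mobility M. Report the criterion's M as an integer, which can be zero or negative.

[1;0;0] (link 0 is ground)
L+ [2;0;0]
L+ [3;0;0]
C(2,0)∈J2 [3;0;1]
PS(1,0)∈J2 [3;0;2]
P(1,2)∈J1 [3;1;2]
L+ [4;1;2]
C(3,2)∈J2 [4;1;3]
mobility = 9 − 2 − 3 = 4

M = 4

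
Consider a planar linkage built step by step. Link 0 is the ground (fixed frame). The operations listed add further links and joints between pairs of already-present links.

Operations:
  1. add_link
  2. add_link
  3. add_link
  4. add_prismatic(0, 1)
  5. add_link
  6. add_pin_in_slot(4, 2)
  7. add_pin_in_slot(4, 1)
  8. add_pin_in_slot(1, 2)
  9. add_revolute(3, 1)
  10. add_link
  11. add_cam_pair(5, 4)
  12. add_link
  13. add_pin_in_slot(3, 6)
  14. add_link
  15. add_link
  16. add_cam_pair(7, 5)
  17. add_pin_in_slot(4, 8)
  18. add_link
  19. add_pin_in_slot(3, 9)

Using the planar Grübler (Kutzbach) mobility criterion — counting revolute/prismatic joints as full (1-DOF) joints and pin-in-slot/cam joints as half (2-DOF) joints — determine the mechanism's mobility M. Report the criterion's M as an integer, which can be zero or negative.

M = 15

(L,J1,J2)=(1,0,0); link0 fixed
link1: (2,0,0)
link2: (3,0,0)
link3: (4,0,0)
P 0-1 [J1]: (4,1,0)
link4: (5,1,0)
PS 4-2 [J2]: (5,1,1)
PS 4-1 [J2]: (5,1,2)
PS 1-2 [J2]: (5,1,3)
R 3-1 [J1]: (5,2,3)
link5: (6,2,3)
C 5-4 [J2]: (6,2,4)
link6: (7,2,4)
PS 3-6 [J2]: (7,2,5)
link7: (8,2,5)
link8: (9,2,5)
C 7-5 [J2]: (9,2,6)
PS 4-8 [J2]: (9,2,7)
link9: (10,2,7)
PS 3-9 [J2]: (10,2,8)
Grübler: 3·9 − 2·2 − 8 = 15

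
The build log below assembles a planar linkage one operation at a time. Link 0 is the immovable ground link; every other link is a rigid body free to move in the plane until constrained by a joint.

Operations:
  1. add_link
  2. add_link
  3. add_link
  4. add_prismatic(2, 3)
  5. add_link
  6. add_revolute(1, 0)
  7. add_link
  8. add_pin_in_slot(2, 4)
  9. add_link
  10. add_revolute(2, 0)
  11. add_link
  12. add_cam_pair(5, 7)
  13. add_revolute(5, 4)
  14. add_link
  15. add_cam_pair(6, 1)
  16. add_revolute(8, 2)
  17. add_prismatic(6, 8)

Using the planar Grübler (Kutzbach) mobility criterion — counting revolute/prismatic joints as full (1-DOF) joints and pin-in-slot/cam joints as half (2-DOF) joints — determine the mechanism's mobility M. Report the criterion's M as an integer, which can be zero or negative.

(L,J1,J2)=(1,0,0); link0 fixed
link1: (2,0,0)
link2: (3,0,0)
link3: (4,0,0)
P 2-3 [J1]: (4,1,0)
link4: (5,1,0)
R 1-0 [J1]: (5,2,0)
link5: (6,2,0)
PS 2-4 [J2]: (6,2,1)
link6: (7,2,1)
R 2-0 [J1]: (7,3,1)
link7: (8,3,1)
C 5-7 [J2]: (8,3,2)
R 5-4 [J1]: (8,4,2)
link8: (9,4,2)
C 6-1 [J2]: (9,4,3)
R 8-2 [J1]: (9,5,3)
P 6-8 [J1]: (9,6,3)
Grübler: 3·8 − 2·6 − 3 = 9

M = 9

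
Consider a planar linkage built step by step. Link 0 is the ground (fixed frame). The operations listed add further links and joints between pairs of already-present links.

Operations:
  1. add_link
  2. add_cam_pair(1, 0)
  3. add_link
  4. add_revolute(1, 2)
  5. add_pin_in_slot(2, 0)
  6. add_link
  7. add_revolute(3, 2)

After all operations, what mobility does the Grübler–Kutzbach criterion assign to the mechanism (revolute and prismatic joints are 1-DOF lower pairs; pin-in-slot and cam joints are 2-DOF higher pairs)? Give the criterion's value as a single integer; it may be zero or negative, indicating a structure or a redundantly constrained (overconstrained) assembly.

M = 3

ground; <1,0,0>
#1 <2,0,0>
C:1↔0 J2 <2,0,1>
#2 <3,0,1>
R:1↔2 J1 <3,1,1>
PS:2↔0 J2 <3,1,2>
#3 <4,1,2>
R:3↔2 J1 <4,2,2>
3×3 − 2×2 − 1×2 = 3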